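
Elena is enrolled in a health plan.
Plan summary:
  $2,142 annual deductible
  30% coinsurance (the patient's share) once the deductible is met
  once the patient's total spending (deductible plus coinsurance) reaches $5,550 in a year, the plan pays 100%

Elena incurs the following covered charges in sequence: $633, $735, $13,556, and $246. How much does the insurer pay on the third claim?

Bill 1, $633: entire amount goes to the deductible. Patient owes $633 (running OOP $633). Plan pays $633 − $633 = $0.
Bill 2, $735: fully absorbed by the deductible. Patient owes $735 (running OOP $1,368). Plan pays $735 − $735 = $0.
Bill 3, $13,556: $774 to deductible, leaving $12,782; patient's 30% is $3,834.60. Together that's $774 + $3,834.60 = $4,608.60. That would push OOP to $5,976.60, over the $5,550 cap, so patient pays $5,550 − $1,368 = $4,182. Insurer: $13,556 − $4,182 = $9,374.

$9,374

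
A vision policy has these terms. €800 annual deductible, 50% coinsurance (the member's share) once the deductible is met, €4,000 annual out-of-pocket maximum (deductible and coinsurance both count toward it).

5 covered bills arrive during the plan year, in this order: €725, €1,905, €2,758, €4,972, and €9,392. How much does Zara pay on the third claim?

€1,379

Claim 1 (€725): entire amount goes to the deductible. Member owes €725 (running OOP €725).
Claim 2 (€1,905): €75 finishes the deductible; €1,830 goes to coinsurance; member's 50% is €915. Member pays €990; OOP now €1,715.
Claim 3 (€2,758): deductible already satisfied, so member's share is 50% × €2,758 = €1,379. Member pays €1,379; OOP now €3,094.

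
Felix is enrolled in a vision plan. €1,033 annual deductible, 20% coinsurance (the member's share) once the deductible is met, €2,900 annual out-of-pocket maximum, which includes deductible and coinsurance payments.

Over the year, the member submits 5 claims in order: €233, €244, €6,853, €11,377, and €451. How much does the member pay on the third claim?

€1,815.40

Bill 1, €233: all of it applies to the deductible. Cost to member: €233. OOP to date €233.
Bill 2, €244: fully absorbed by the deductible. Member owes €244 (running OOP €477).
Bill 3, €6,853: deductible takes €556, €6,297 remains; 20% of €6,297 = €1,259.40. Member pays €1,815.40; OOP now €2,292.40.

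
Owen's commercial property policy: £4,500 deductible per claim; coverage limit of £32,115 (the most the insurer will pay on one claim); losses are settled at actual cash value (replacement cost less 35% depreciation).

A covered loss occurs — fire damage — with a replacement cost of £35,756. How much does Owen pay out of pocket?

Actual cash value after 35% depreciation: £35,756 × 65% = £23,241.40.
After the deductible, £23,241.40 − £4,500 = £18,741.40 remains.
That's under the £32,115 cap, so the insurer reimburses the full £18,741.40.
The business bears the rest of the original loss: £35,756 − £18,741.40 = £17,014.60.

£17,014.60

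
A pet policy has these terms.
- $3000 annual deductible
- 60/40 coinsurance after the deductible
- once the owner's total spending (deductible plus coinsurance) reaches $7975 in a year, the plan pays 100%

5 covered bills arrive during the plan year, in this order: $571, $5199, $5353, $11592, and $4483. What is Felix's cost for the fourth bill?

$1725.80

#1 ($571): all of it applies to the deductible. Owner owes $571 (running OOP $571).
#2 ($5199): $2429 finishes the deductible; $2770 goes to coinsurance; 40% of $2770 = $1108. Owner owes $3537 (running OOP $4108).
#3 ($5353): deductible met; 40% of $5353 = $2141.20. Cost to owner: $2141.20. OOP to date $6249.20.
#4 ($11592): deductible already satisfied, so owner's share is 40% × $11592 = $4636.80. Adding that to $6249.20 gives $10886, past the $7975 cap; owner pays only $7975 − $6249.20 = $1725.80.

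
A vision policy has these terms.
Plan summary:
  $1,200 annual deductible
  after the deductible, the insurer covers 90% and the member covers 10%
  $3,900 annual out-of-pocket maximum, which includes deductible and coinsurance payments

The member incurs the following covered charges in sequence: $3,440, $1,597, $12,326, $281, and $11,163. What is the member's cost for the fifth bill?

$1,055.60

Claim 1 ($3,440): $1,200 to deductible, leaving $2,240; coinsurance $2,240 × 10% = $224. Member owes $1,424 (running OOP $1,424).
Claim 2 ($1,597): deductible already satisfied, so member's share is 10% × $1,597 = $159.70. Member owes $159.70 (running OOP $1,583.70).
Claim 3 ($12,326): 10% coinsurance on $12,326 = $1,232.60. Member owes $1,232.60 (running OOP $2,816.30).
Claim 4 ($281): deductible already satisfied, so member's share is 10% × $281 = $28.10. Member pays $28.10; OOP now $2,844.40.
Claim 5 ($11,163): deductible already satisfied, so member's share is 10% × $11,163 = $1,116.30. That would push OOP to $3,960.70, over the $3,900 cap, so member pays $3,900 − $2,844.40 = $1,055.60.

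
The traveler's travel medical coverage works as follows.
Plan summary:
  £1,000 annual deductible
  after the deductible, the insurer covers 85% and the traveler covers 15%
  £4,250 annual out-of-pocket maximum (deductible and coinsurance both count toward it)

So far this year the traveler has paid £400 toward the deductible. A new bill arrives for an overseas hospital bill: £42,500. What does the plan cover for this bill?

Remaining deductible: £1,000 − £400 = £600.
That leaves £42,500 − £600 = £41,900 for coinsurance.
15% of £41,900 = £6,285 falls to the traveler.
So the traveler owes £600 + £6,285 = £6,885 before any cap.
That would bring total out-of-pocket to £7,285, past the £4,250 cap. The traveler is capped at £4,250 − £400 = £3,850 on this claim.
The plan picks up £42,500 − £3,850 = £38,650.

£38,650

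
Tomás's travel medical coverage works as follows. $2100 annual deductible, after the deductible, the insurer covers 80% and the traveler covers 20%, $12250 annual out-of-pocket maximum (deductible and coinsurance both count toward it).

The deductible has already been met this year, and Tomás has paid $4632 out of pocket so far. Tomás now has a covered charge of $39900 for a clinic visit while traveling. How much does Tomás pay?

$7618

With the deductible met, the entire $39900 is subject to coinsurance.
Coinsurance: $39900 × 20% = $7980.
Adding $7980 to the $4632 already spent would give $12612, which exceeds the $12250 cap; the traveler pays just $12250 − $4632 = $7618.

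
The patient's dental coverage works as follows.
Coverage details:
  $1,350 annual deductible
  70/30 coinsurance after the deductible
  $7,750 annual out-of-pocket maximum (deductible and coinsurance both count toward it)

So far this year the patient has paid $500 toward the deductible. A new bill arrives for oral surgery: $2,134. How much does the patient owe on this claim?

$500 of the $1,350 deductible is already met, leaving $850.
The remaining $1,284 (= $2,134 − $850) moves to coinsurance.
Patient's 30% share of $1,284 is $385.20.
That puts the patient's cost at $850 + $385.20 = $1,235.20 before any cap.
Year-to-date out-of-pocket becomes $500 + $1,235.20 = $1,735.20, still under the $7,750 maximum, so no cap applies.

$1,235.20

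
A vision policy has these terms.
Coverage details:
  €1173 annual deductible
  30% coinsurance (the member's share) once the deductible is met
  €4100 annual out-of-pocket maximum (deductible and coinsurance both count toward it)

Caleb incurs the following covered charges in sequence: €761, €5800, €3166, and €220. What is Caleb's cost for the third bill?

€949.80

Claim 1 (€761): entire amount goes to the deductible. Member pays €761; OOP now €761.
Claim 2 (€5800): deductible takes €412, €5388 remains; 30% of €5388 = €1616.40. Member pays €2028.40; OOP now €2789.40.
Claim 3 (€3166): deductible met; 30% of €3166 = €949.80. Member pays €949.80; OOP now €3739.20.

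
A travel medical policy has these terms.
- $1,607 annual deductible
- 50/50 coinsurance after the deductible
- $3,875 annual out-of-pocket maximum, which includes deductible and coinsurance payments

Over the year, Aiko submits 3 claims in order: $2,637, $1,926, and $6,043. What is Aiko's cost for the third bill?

$790

Bill 1, $2,637: $1,607 finishes the deductible; $1,030 goes to coinsurance; 50% of $1,030 = $515. Traveler owes $2,122 (running OOP $2,122).
Bill 2, $1,926: deductible met; 50% of $1,926 = $963. Traveler pays $963; OOP now $3,085.
Bill 3, $6,043: deductible met; 50% of $6,043 = $3,021.50. OOP would hit $6,106.50 > $3,875, so the cap limits the traveler to $3,875 − $3,085 = $790.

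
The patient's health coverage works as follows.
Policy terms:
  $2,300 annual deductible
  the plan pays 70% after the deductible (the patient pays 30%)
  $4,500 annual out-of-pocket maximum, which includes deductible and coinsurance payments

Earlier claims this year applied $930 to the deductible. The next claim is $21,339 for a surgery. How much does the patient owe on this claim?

$3,570

$930 of the $2,300 deductible is already met, leaving $1,370.
The remaining $19,969 (= $21,339 − $1,370) moves to coinsurance.
Patient's 30% share of $19,969 is $5,990.70.
Patient responsibility before any cap: $1,370 + $5,990.70 = $7,360.70.
Year-to-date out-of-pocket would reach $930 + $7,360.70 = $8,290.70, above the $4,500 maximum, so the patient pays only $4,500 − $930 = $3,570.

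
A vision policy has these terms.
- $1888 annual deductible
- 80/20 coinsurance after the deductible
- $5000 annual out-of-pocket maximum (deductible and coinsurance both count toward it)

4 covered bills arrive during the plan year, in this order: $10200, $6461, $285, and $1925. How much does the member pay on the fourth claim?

$100.40

Bill 1, $10200: $1888 finishes the deductible; $8312 goes to coinsurance; coinsurance $8312 × 20% = $1662.40. Cost to member: $3550.40. OOP to date $3550.40.
Bill 2, $6461: deductible already satisfied, so member's share is 20% × $6461 = $1292.20. Member pays $1292.20; OOP now $4842.60.
Bill 3, $285: deductible already satisfied, so member's share is 20% × $285 = $57. Cost to member: $57. OOP to date $4899.60.
Bill 4, $1925: deductible met; 20% of $1925 = $385. That would push OOP to $5284.60, over the $5000 cap, so member pays $5000 − $4899.60 = $100.40.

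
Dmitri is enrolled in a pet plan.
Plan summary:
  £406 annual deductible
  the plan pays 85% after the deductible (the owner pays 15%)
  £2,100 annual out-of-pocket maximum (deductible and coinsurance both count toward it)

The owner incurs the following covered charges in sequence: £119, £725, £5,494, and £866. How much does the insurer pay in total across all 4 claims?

£5,778.30

Claim 1 — £119: fully absorbed by the deductible. Owner pays £119; OOP now £119. Insurer: £119 − £119 = £0.
Claim 2 — £725: deductible takes £287, £438 remains; owner's 15% is £65.70. Owner owes £352.70 (running OOP £471.70). Plan pays £725 − £352.70 = £372.30.
Claim 3 — £5,494: deductible already satisfied, so owner's share is 15% × £5,494 = £824.10. Owner pays £824.10; OOP now £1,295.80. Plan pays £5,494 − £824.10 = £4,669.90.
Claim 4 — £866: deductible already satisfied, so owner's share is 15% × £866 = £129.90. Cost to owner: £129.90. OOP to date £1,425.70. Insurer: £866 − £129.90 = £736.10.
Insurer total: £0 + £372.30 + £4,669.90 + £736.10 = £5,778.30.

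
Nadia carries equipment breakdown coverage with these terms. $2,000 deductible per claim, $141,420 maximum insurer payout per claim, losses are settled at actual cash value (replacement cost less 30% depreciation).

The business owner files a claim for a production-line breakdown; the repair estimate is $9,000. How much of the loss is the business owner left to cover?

$4,700

Depreciate 30%: the covered value is $9,000 × 0.7 = $6,300.
Less the $2,000 deductible: $6,300 − $2,000 = $4,300.
$4,300 is within the $141,420 limit, so the insurer pays $4,300.
The business owner bears the rest of the original loss: $9,000 − $4,300 = $4,700.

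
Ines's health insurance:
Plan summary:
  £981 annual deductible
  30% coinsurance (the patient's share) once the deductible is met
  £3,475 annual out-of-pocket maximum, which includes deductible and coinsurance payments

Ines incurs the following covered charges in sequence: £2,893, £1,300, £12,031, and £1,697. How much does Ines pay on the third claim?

Claim 1 — £2,893: £981 to deductible, leaving £1,912; 30% of £1,912 = £573.60. Patient pays £1,554.60; OOP now £1,554.60.
Claim 2 — £1,300: deductible already satisfied, so patient's share is 30% × £1,300 = £390. Patient pays £390; OOP now £1,944.60.
Claim 3 — £12,031: deductible met; 30% of £12,031 = £3,609.30. That would push OOP to £5,553.90, over the £3,475 cap, so patient pays £3,475 − £1,944.60 = £1,530.40.

£1,530.40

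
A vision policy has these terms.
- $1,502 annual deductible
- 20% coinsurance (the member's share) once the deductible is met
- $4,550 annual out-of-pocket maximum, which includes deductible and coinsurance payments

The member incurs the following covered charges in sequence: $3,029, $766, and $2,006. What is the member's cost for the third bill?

$401.20

#1 ($3,029): $1,502 finishes the deductible; $1,527 goes to coinsurance; coinsurance $1,527 × 20% = $305.40. Member pays $1,807.40; OOP now $1,807.40.
#2 ($766): 20% coinsurance on $766 = $153.20. Member pays $153.20; OOP now $1,960.60.
#3 ($2,006): deductible met; 20% of $2,006 = $401.20. Member owes $401.20 (running OOP $2,361.80).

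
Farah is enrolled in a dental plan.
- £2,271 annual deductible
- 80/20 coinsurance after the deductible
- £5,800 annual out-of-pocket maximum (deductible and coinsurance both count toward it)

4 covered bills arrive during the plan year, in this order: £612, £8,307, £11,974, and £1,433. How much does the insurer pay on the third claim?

Claim 1 (£612): all of it applies to the deductible. Patient owes £612 (running OOP £612). Insurer: £612 − £612 = £0.
Claim 2 (£8,307): deductible takes £1,659, £6,648 remains; patient's 20% is £1,329.60. Patient pays £2,988.60; OOP now £3,600.60. Insurer: £8,307 − £2,988.60 = £5,318.40.
Claim 3 (£11,974): deductible met; 20% of £11,974 = £2,394.80. Adding that to £3,600.60 gives £5,995.40, past the £5,800 cap; patient pays only £5,800 − £3,600.60 = £2,199.40. Plan pays £11,974 − £2,199.40 = £9,774.60.

£9,774.60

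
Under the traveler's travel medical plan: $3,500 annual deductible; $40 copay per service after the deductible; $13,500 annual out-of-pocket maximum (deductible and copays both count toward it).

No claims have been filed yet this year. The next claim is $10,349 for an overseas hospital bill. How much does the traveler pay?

$3,540

Nothing has been paid toward the $3,500 deductible, so the first $3,500 of this charge is applied there.
The remaining $6,849 (= $10,349 − $3,500) moves to the copay.
Copay on this service: $40.
So the traveler owes $3,500 + $40 = $3,540 before any cap.
Total out-of-pocket so far would be $0 + $3,540 = $3,540, below the $13,500 cap — no reduction.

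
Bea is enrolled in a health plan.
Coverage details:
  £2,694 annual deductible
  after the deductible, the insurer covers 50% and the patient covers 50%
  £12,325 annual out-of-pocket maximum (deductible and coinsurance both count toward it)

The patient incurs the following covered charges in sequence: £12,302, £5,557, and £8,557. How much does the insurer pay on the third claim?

£6,508.50

Claim 1 — £12,302: £2,694 finishes the deductible; £9,608 goes to coinsurance; patient's 50% is £4,804. Patient owes £7,498 (running OOP £7,498). Plan pays £12,302 − £7,498 = £4,804.
Claim 2 — £5,557: deductible met; 50% of £5,557 = £2,778.50. Patient owes £2,778.50 (running OOP £10,276.50). Insurer: £5,557 − £2,778.50 = £2,778.50.
Claim 3 — £8,557: deductible met; 50% of £8,557 = £4,278.50. That would push OOP to £14,555, over the £12,325 cap, so patient pays £12,325 − £10,276.50 = £2,048.50. Insurer: £8,557 − £2,048.50 = £6,508.50.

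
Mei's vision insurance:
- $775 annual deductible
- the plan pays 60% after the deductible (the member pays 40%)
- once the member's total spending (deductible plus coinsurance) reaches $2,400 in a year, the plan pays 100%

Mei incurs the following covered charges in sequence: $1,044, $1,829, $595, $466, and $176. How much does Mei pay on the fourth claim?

$186.40

Bill 1, $1,044: $775 to deductible, leaving $269; member's 40% is $107.60. Cost to member: $882.60. OOP to date $882.60.
Bill 2, $1,829: deductible already satisfied, so member's share is 40% × $1,829 = $731.60. Member owes $731.60 (running OOP $1,614.20).
Bill 3, $595: deductible met; 40% of $595 = $238. Cost to member: $238. OOP to date $1,852.20.
Bill 4, $466: deductible already satisfied, so member's share is 40% × $466 = $186.40. Member owes $186.40 (running OOP $2,038.60).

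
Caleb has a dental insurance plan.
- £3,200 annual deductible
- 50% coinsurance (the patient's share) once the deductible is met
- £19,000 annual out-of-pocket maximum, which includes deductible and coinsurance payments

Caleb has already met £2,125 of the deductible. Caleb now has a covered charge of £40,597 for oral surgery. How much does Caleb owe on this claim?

£16,875

Deductible still to meet: £3,200 − £2,125 = £1,075.
That leaves £40,597 − £1,075 = £39,522 for coinsurance.
50% of £39,522 = £19,761 falls to the patient.
That puts the patient's cost at £1,075 + £19,761 = £20,836 before any cap.
Year-to-date out-of-pocket would reach £2,125 + £20,836 = £22,961, above the £19,000 maximum, so the patient pays only £19,000 − £2,125 = £16,875.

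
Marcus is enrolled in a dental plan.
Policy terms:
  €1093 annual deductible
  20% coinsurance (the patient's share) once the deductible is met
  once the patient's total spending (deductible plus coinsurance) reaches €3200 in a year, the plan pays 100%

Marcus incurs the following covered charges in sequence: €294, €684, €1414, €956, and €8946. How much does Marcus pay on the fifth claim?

Claim 1 — €294: all of it applies to the deductible. Patient owes €294 (running OOP €294).
Claim 2 — €684: entire amount goes to the deductible. Patient owes €684 (running OOP €978).
Claim 3 — €1414: deductible takes €115, €1299 remains; coinsurance €1299 × 20% = €259.80. Cost to patient: €374.80. OOP to date €1352.80.
Claim 4 — €956: deductible met; 20% of €956 = €191.20. Patient owes €191.20 (running OOP €1544).
Claim 5 — €8946: deductible already satisfied, so patient's share is 20% × €8946 = €1789.20. Adding that to €1544 gives €3333.20, past the €3200 cap; patient pays only €3200 − €1544 = €1656.

€1656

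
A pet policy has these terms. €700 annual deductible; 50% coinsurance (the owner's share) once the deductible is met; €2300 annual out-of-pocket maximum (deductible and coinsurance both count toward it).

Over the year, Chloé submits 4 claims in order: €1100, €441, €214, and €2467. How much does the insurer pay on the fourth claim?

Bill 1, €1100: €700 finishes the deductible; €400 goes to coinsurance; owner's 50% is €200. Owner owes €900 (running OOP €900). Plan pays €1100 − €900 = €200.
Bill 2, €441: deductible met; 50% of €441 = €220.50. Owner pays €220.50; OOP now €1120.50. Plan pays €441 − €220.50 = €220.50.
Bill 3, €214: 50% coinsurance on €214 = €107. Owner pays €107; OOP now €1227.50. Insurer: €214 − €107 = €107.
Bill 4, €2467: 50% coinsurance on €2467 = €1233.50. OOP would hit €2461 > €2300, so the cap limits the owner to €2300 − €1227.50 = €1072.50. Insurer: €2467 − €1072.50 = €1394.50.

€1394.50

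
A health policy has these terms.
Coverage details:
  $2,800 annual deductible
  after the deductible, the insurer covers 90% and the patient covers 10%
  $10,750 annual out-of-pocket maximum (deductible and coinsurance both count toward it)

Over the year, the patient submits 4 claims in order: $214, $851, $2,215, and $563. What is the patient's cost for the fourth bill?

$56.30

Claim 1 ($214): fully absorbed by the deductible. Cost to patient: $214. OOP to date $214.
Claim 2 ($851): fully absorbed by the deductible. Patient pays $851; OOP now $1,065.
Claim 3 ($2,215): deductible takes $1,735, $480 remains; 10% of $480 = $48. Cost to patient: $1,783. OOP to date $2,848.
Claim 4 ($563): 10% coinsurance on $563 = $56.30. Patient pays $56.30; OOP now $2,904.30.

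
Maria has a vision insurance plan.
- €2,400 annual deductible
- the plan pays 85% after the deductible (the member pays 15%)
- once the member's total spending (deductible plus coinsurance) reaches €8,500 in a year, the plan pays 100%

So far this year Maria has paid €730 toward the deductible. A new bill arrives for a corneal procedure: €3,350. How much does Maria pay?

€1,922

€730 of the €2,400 deductible is already met, leaving €1,670.
After the €1,670 deductible portion, €3,350 − €1,670 = €1,680 is subject to coinsurance.
15% of €1,680 = €252 falls to the member.
Member responsibility before any cap: €1,670 + €252 = €1,922.
Year-to-date out-of-pocket becomes €730 + €1,922 = €2,652, still under the €8,500 maximum, so no cap applies.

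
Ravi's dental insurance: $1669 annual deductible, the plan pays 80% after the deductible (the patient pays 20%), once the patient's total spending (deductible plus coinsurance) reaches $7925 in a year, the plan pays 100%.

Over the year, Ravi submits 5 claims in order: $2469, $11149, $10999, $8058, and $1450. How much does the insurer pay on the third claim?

Bill 1, $2469: deductible takes $1669, $800 remains; 20% of $800 = $160. Patient pays $1829; OOP now $1829. Insurer: $2469 − $1829 = $640.
Bill 2, $11149: deductible met; 20% of $11149 = $2229.80. Patient pays $2229.80; OOP now $4058.80. Insurer: $11149 − $2229.80 = $8919.20.
Bill 3, $10999: 20% coinsurance on $10999 = $2199.80. Patient owes $2199.80 (running OOP $6258.60). Plan pays $10999 − $2199.80 = $8799.20.

$8799.20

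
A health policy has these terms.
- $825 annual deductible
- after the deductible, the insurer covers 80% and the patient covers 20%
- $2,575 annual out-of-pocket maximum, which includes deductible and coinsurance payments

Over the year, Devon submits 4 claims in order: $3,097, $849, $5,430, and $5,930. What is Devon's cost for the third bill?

Claim 1 ($3,097): $825 to deductible, leaving $2,272; patient's 20% is $454.40. Patient owes $1,279.40 (running OOP $1,279.40).
Claim 2 ($849): 20% coinsurance on $849 = $169.80. Patient pays $169.80; OOP now $1,449.20.
Claim 3 ($5,430): 20% coinsurance on $5,430 = $1,086. Cost to patient: $1,086. OOP to date $2,535.20.

$1,086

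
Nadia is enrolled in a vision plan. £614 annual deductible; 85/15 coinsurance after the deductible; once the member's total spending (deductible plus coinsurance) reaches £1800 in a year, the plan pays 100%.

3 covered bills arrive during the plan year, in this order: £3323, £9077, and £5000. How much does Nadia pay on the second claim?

£779.65

Claim 1 — £3323: £614 finishes the deductible; £2709 goes to coinsurance; coinsurance £2709 × 15% = £406.35. Member pays £1020.35; OOP now £1020.35.
Claim 2 — £9077: deductible met; 15% of £9077 = £1361.55. Adding that to £1020.35 gives £2381.90, past the £1800 cap; member pays only £1800 − £1020.35 = £779.65.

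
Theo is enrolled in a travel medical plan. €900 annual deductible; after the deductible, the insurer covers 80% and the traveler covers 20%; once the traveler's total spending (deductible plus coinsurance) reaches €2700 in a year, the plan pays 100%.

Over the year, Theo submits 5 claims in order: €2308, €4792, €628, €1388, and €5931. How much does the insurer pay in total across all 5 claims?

Claim 1 (€2308): €900 to deductible, leaving €1408; 20% of €1408 = €281.60. Traveler owes €1181.60 (running OOP €1181.60). Plan pays €2308 − €1181.60 = €1126.40.
Claim 2 (€4792): deductible already satisfied, so traveler's share is 20% × €4792 = €958.40. Cost to traveler: €958.40. OOP to date €2140. Insurer: €4792 − €958.40 = €3833.60.
Claim 3 (€628): 20% coinsurance on €628 = €125.60. Cost to traveler: €125.60. OOP to date €2265.60. Insurer: €628 − €125.60 = €502.40.
Claim 4 (€1388): 20% coinsurance on €1388 = €277.60. Traveler owes €277.60 (running OOP €2543.20). Insurer: €1388 − €277.60 = €1110.40.
Claim 5 (€5931): 20% coinsurance on €5931 = €1186.20. OOP would hit €3729.40 > €2700, so the cap limits the traveler to €2700 − €2543.20 = €156.80. Insurer: €5931 − €156.80 = €5774.20.
Insurer total = bills − traveler's total = €15047 − €2700 = €12347.

€12347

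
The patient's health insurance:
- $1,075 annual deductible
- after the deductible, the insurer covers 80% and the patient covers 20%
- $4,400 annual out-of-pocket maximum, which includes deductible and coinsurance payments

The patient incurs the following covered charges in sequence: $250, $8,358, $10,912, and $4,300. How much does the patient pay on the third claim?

Bill 1, $250: entire amount goes to the deductible. Patient owes $250 (running OOP $250).
Bill 2, $8,358: $825 finishes the deductible; $7,533 goes to coinsurance; coinsurance $7,533 × 20% = $1,506.60. Patient owes $2,331.60 (running OOP $2,581.60).
Bill 3, $10,912: deductible already satisfied, so patient's share is 20% × $10,912 = $2,182.40. Adding that to $2,581.60 gives $4,764, past the $4,400 cap; patient pays only $4,400 − $2,581.60 = $1,818.40.

$1,818.40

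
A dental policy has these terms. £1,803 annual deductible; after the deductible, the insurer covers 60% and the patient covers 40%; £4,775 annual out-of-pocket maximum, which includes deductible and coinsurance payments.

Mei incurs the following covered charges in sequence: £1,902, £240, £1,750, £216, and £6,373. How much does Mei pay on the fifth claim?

Claim 1 — £1,902: deductible takes £1,803, £99 remains; 40% of £99 = £39.60. Patient pays £1,842.60; OOP now £1,842.60.
Claim 2 — £240: 40% coinsurance on £240 = £96. Patient owes £96 (running OOP £1,938.60).
Claim 3 — £1,750: deductible already satisfied, so patient's share is 40% × £1,750 = £700. Patient pays £700; OOP now £2,638.60.
Claim 4 — £216: deductible met; 40% of £216 = £86.40. Patient owes £86.40 (running OOP £2,725).
Claim 5 — £6,373: deductible met; 40% of £6,373 = £2,549.20. Adding that to £2,725 gives £5,274.20, past the £4,775 cap; patient pays only £4,775 − £2,725 = £2,050.

£2,050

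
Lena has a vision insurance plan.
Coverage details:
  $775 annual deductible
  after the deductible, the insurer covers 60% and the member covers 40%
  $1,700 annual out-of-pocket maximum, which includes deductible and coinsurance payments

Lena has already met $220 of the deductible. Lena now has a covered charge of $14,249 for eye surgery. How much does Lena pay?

$1,480

$220 of the $775 deductible is already met, leaving $555.
That leaves $14,249 − $555 = $13,694 for coinsurance.
Coinsurance: $13,694 × 40% = $5,477.60.
That puts the member's cost at $555 + $5,477.60 = $6,032.60 before any cap.
Adding $6,032.60 to the $220 already spent would give $6,252.60, which exceeds the $1,700 cap; the member pays just $1,700 − $220 = $1,480.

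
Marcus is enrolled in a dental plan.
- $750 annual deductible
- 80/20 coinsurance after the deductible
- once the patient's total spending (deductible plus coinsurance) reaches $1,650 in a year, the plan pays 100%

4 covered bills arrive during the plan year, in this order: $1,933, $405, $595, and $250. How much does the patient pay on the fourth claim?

$50

Bill 1, $1,933: $750 to deductible, leaving $1,183; patient's 20% is $236.60. Patient pays $986.60; OOP now $986.60.
Bill 2, $405: 20% coinsurance on $405 = $81. Patient pays $81; OOP now $1,067.60.
Bill 3, $595: deductible met; 20% of $595 = $119. Patient owes $119 (running OOP $1,186.60).
Bill 4, $250: deductible met; 20% of $250 = $50. Patient pays $50; OOP now $1,236.60.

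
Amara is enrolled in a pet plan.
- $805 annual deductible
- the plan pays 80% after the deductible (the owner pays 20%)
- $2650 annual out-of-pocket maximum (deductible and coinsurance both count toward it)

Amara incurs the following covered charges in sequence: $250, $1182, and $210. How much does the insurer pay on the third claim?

$168

Claim 1 — $250: all of it applies to the deductible. Owner pays $250; OOP now $250. Insurer: $250 − $250 = $0.
Claim 2 — $1182: $555 to deductible, leaving $627; 20% of $627 = $125.40. Owner owes $680.40 (running OOP $930.40). Insurer: $1182 − $680.40 = $501.60.
Claim 3 — $210: deductible met; 20% of $210 = $42. Cost to owner: $42. OOP to date $972.40. Insurer: $210 − $42 = $168.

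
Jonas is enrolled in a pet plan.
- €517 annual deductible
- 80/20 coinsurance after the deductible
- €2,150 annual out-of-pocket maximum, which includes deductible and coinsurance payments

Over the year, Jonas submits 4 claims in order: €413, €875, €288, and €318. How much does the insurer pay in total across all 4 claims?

€1,101.60

Claim 1 — €413: fully absorbed by the deductible. Owner owes €413 (running OOP €413). Plan pays €413 − €413 = €0.
Claim 2 — €875: deductible takes €104, €771 remains; owner's 20% is €154.20. Owner pays €258.20; OOP now €671.20. Insurer: €875 − €258.20 = €616.80.
Claim 3 — €288: 20% coinsurance on €288 = €57.60. Owner pays €57.60; OOP now €728.80. Insurer: €288 − €57.60 = €230.40.
Claim 4 — €318: deductible met; 20% of €318 = €63.60. Owner pays €63.60; OOP now €792.40. Insurer: €318 − €63.60 = €254.40.
Insurer total = bills − owner's total = €1,894 − €792.40 = €1,101.60.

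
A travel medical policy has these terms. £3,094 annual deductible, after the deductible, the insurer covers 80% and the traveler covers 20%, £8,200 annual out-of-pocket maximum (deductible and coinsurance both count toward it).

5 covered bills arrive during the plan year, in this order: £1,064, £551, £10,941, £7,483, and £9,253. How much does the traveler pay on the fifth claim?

£1,717

#1 (£1,064): fully absorbed by the deductible. Traveler pays £1,064; OOP now £1,064.
#2 (£551): entire amount goes to the deductible. Traveler owes £551 (running OOP £1,615).
#3 (£10,941): deductible takes £1,479, £9,462 remains; 20% of £9,462 = £1,892.40. Cost to traveler: £3,371.40. OOP to date £4,986.40.
#4 (£7,483): 20% coinsurance on £7,483 = £1,496.60. Traveler pays £1,496.60; OOP now £6,483.
#5 (£9,253): 20% coinsurance on £9,253 = £1,850.60. OOP would hit £8,333.60 > £8,200, so the cap limits the traveler to £8,200 − £6,483 = £1,717.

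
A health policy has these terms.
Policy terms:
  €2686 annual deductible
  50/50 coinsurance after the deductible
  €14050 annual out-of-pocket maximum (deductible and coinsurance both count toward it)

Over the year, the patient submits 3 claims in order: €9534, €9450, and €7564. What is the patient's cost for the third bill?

€3215

Claim 1 (€9534): €2686 finishes the deductible; €6848 goes to coinsurance; 50% of €6848 = €3424. Patient pays €6110; OOP now €6110.
Claim 2 (€9450): 50% coinsurance on €9450 = €4725. Patient pays €4725; OOP now €10835.
Claim 3 (€7564): deductible met; 50% of €7564 = €3782. Adding that to €10835 gives €14617, past the €14050 cap; patient pays only €14050 − €10835 = €3215.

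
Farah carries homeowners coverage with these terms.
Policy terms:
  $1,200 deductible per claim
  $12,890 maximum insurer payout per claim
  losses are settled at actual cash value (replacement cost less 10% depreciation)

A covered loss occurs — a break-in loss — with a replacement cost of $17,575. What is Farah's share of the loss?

At 10% depreciation, ACV = $17,575 − $1,757.50 = $15,817.50.
Less the $1,200 deductible: $15,817.50 − $1,200 = $14,617.50.
$14,617.50 exceeds the $12,890 limit, so the insurer pays the limit: $12,890.
Out of pocket: $17,575 − $12,890 = $4,685.

$4,685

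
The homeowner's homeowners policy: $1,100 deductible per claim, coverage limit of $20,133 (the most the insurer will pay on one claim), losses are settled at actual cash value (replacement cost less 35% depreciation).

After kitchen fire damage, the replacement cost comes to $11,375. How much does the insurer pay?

$6,293.75

Actual cash value after 35% depreciation: $11,375 × 65% = $7,393.75.
Less the $1,100 deductible: $7,393.75 − $1,100 = $6,293.75.
That's under the $20,133 cap, so the insurer reimburses the full $6,293.75.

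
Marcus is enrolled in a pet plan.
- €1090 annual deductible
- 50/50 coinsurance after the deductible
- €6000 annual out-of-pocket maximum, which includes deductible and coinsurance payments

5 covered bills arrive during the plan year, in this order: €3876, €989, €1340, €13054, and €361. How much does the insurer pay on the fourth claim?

€10701.50

Bill 1, €3876: deductible takes €1090, €2786 remains; owner's 50% is €1393. Cost to owner: €2483. OOP to date €2483. Insurer: €3876 − €2483 = €1393.
Bill 2, €989: 50% coinsurance on €989 = €494.50. Owner owes €494.50 (running OOP €2977.50). Insurer: €989 − €494.50 = €494.50.
Bill 3, €1340: 50% coinsurance on €1340 = €670. Owner owes €670 (running OOP €3647.50). Insurer: €1340 − €670 = €670.
Bill 4, €13054: deductible met; 50% of €13054 = €6527. OOP would hit €10174.50 > €6000, so the cap limits the owner to €6000 − €3647.50 = €2352.50. Plan pays €13054 − €2352.50 = €10701.50.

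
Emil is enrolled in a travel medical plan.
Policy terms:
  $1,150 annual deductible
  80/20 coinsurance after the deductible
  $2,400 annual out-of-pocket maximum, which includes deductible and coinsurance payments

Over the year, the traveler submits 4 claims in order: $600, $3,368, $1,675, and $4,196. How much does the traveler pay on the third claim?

$335

#1 ($600): fully absorbed by the deductible. Traveler pays $600; OOP now $600.
#2 ($3,368): deductible takes $550, $2,818 remains; coinsurance $2,818 × 20% = $563.60. Cost to traveler: $1,113.60. OOP to date $1,713.60.
#3 ($1,675): deductible already satisfied, so traveler's share is 20% × $1,675 = $335. Cost to traveler: $335. OOP to date $2,048.60.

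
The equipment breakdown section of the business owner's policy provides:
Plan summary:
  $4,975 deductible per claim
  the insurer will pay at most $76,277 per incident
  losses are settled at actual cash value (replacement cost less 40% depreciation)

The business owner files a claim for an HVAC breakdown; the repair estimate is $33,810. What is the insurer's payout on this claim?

Actual cash value after 40% depreciation: $33,810 × 60% = $20,286.
Less the $4,975 deductible: $20,286 − $4,975 = $15,311.
$15,311 ≤ $76,277, so the limit doesn't bind; insurer pays $15,311.

$15,311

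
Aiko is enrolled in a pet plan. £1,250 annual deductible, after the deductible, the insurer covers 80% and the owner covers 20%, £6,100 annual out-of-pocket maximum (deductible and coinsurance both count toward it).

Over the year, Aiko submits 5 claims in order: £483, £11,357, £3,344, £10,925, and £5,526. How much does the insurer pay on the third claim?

Claim 1 — £483: fully absorbed by the deductible. Cost to owner: £483. OOP to date £483. Insurer: £483 − £483 = £0.
Claim 2 — £11,357: deductible takes £767, £10,590 remains; coinsurance £10,590 × 20% = £2,118. Owner owes £2,885 (running OOP £3,368). Plan pays £11,357 − £2,885 = £8,472.
Claim 3 — £3,344: 20% coinsurance on £3,344 = £668.80. Owner pays £668.80; OOP now £4,036.80. Plan pays £3,344 − £668.80 = £2,675.20.

£2,675.20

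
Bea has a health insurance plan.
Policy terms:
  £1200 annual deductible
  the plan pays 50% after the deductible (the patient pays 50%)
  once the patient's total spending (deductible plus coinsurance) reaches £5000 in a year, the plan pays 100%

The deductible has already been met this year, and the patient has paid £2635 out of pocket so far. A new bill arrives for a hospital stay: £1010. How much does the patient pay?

£505

The deductible is already satisfied, so the full bill goes to coinsurance.
Patient's 50% share of £1010 is £505.
Year-to-date out-of-pocket becomes £2635 + £505 = £3140, still under the £5000 maximum, so no cap applies.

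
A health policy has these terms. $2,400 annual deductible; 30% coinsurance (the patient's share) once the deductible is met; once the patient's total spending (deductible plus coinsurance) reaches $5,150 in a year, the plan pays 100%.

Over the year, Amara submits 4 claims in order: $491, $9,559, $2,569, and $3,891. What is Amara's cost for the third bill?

Bill 1, $491: fully absorbed by the deductible. Patient pays $491; OOP now $491.
Bill 2, $9,559: $1,909 to deductible, leaving $7,650; 30% of $7,650 = $2,295. Cost to patient: $4,204. OOP to date $4,695.
Bill 3, $2,569: deductible met; 30% of $2,569 = $770.70. Adding that to $4,695 gives $5,465.70, past the $5,150 cap; patient pays only $5,150 − $4,695 = $455.

$455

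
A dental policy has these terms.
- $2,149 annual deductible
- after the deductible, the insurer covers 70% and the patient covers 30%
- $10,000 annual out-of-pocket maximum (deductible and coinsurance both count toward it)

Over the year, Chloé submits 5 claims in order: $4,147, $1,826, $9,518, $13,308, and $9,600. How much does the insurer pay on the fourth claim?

$9,459.60

Bill 1, $4,147: $2,149 finishes the deductible; $1,998 goes to coinsurance; 30% of $1,998 = $599.40. Patient pays $2,748.40; OOP now $2,748.40. Plan pays $4,147 − $2,748.40 = $1,398.60.
Bill 2, $1,826: deductible met; 30% of $1,826 = $547.80. Patient owes $547.80 (running OOP $3,296.20). Insurer: $1,826 − $547.80 = $1,278.20.
Bill 3, $9,518: deductible already satisfied, so patient's share is 30% × $9,518 = $2,855.40. Patient pays $2,855.40; OOP now $6,151.60. Insurer: $9,518 − $2,855.40 = $6,662.60.
Bill 4, $13,308: deductible met; 30% of $13,308 = $3,992.40. That would push OOP to $10,144, over the $10,000 cap, so patient pays $10,000 − $6,151.60 = $3,848.40. Insurer: $13,308 − $3,848.40 = $9,459.60.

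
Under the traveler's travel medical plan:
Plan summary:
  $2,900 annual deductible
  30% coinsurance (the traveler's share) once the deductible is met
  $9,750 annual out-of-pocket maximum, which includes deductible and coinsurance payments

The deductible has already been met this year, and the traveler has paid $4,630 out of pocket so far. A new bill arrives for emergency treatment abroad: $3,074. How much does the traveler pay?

$922.20

With the deductible met, the entire $3,074 is subject to coinsurance.
Coinsurance: $3,074 × 30% = $922.20.
Year-to-date out-of-pocket becomes $4,630 + $922.20 = $5,552.20, still under the $9,750 maximum, so no cap applies.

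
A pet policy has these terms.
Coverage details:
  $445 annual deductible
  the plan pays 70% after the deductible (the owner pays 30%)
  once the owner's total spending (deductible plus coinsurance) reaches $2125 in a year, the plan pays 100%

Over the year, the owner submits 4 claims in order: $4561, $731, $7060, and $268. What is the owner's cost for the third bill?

Bill 1, $4561: $445 to deductible, leaving $4116; 30% of $4116 = $1234.80. Owner owes $1679.80 (running OOP $1679.80).
Bill 2, $731: 30% coinsurance on $731 = $219.30. Owner pays $219.30; OOP now $1899.10.
Bill 3, $7060: deductible already satisfied, so owner's share is 30% × $7060 = $2118. Adding that to $1899.10 gives $4017.10, past the $2125 cap; owner pays only $2125 − $1899.10 = $225.90.

$225.90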